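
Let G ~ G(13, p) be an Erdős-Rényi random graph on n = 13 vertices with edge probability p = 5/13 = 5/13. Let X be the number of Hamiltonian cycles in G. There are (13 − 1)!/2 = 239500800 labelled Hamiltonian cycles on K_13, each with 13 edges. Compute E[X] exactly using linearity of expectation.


K_13 has (13 − 1)!/2 = 239500800 labelled Hamiltonian cycles.
For each such Hamiltonian cycle H, let X_H = 1 if all 13 edges of H are present in G. Then P[X_H = 1] = p^{13} = (5/13)^{13} = 1220703125/302875106592253.
By linearity: E[X] = Σ_H E[X_H] = 239500800 · p^{13} = 239500800 · 1220703125/302875106592253 = 292359375000000000/302875106592253.
Numerically: E[X] ≈ 965.28.

E[X] = 239500800 · (5/13)^{13} = 292359375000000000/302875106592253 ≈ 965.28.


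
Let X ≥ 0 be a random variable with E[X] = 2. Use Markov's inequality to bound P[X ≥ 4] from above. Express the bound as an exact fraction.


μ = E[X] = 2, a = 4.
Markov: P[X ≥ 4] ≤ μ/a = (2)/4 = 1/2.
Numerically: ≈ 0.50000.
(Since a = 4 > μ = 2.00000, the bound 1/2 is < 1 and informative.)

P[X ≥ 4] ≤ 1/2 ≈ 0.50000.


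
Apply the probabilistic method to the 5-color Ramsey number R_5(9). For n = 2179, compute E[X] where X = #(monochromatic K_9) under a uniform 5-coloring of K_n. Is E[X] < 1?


E[X] = C(2179, 9) · 5^{1 − 36} = 3001701930880099538508560 · 5^{−35} = 3001701930880099538508560/2910383045673370361328125.
As a reduced fraction: E[X] = 600340386176019907701712/582076609134674072265625 ≈ 1.031.
Is E[X] < 1? NO.
Since E[X] ≥ 1, the first-moment bound is inconclusive at n = 2179; it does NOT by itself certify R_5(9) > 2179.

E[X] = 600340386176019907701712/582076609134674072265625 ≈ 1.031; E[X] ≥ 1; first-moment method inconclusive here.


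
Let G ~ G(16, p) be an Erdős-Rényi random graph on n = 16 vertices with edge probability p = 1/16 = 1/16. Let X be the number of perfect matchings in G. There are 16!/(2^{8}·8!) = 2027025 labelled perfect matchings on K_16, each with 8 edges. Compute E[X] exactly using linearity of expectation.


K_16 has 16!/(2^{8}·8!) = 2027025 labelled perfect matchings.
For each such perfect matching H, let X_H = 1 if all 8 edges of H are present in G. Then P[X_H = 1] = p^{8} = (1/16)^{8} = 1/4294967296.
Summing the indicators: E[X] = Σ_H E[X_H] = 2027025 · p^{8} = 2027025 · 1/4294967296 = 2027025/4294967296.
Numerically: E[X] ≈ 0.000472.

E[X] = 2027025 · (1/16)^{8} = 2027025/4294967296 ≈ 0.000472.


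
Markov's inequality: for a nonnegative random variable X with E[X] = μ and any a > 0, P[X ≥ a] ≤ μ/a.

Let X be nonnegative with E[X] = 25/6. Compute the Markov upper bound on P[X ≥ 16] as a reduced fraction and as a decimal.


μ = E[X] = 25/6, a = 16.
Markov: P[X ≥ 16] ≤ μ/a = (25/6)/16 = 25/96.
Numerically: ≈ 0.26042.
(Since a = 16 > μ = 4.16667, the bound 25/96 is < 1 and informative.)

P[X ≥ 16] ≤ 25/96 ≈ 0.26042.


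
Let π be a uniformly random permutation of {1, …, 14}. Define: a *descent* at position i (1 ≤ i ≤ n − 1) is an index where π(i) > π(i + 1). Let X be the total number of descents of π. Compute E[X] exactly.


Write X = Σ X_I over i = 1, …, 13, with X_I the indicator of one descent.
There are 13 indicators.
For each fixed i, the pair (π(i), π(i+1)) is a uniformly random ordered pair of distinct values from {1, …, 14}; by symmetry P[π(i) > π(i+1)] = 1/2.
By linearity: E[X] = 13 · (1/2) = (14 − 1) · (1/2) = 13/2 ≈ 6.500.

E[X] = 13/2 = 6.500.


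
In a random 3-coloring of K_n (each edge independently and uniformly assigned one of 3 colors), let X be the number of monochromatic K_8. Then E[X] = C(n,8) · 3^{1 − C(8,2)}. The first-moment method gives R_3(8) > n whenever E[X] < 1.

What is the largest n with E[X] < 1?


We need C(n, 8) · 3^{1 − 28} < 1, i.e. C(n, 8) < 3^{28 − 1} = 7625597484987.
Check values of n near the boundary:
  n = 150: C(150, 8) = 5257211409450; 5257211409450 < 7625597484987? YES
  n = 151: C(151, 8) = 5551321138650; 5551321138650 < 7625597484987? YES
  n = 152: C(152, 8) = 5859727868575; 5859727868575 < 7625597484987? YES
  n = 153: C(153, 8) = 6183023199255; 6183023199255 < 7625597484987? YES
  n = 154: C(154, 8) = 6521818990995; 6521818990995 < 7625597484987? YES
  n = 155: C(155, 8) = 6876747915675; 6876747915675 < 7625597484987? YES
  n = 156: C(156, 8) = 7248464019225; 7248464019225 < 7625597484987? YES
  n = 157: C(157, 8) = 7637643295425; 7637643295425 < 7625597484987? NO
The largest n with C(n, 8) < 7625597484987 is n = 156 (where E[X] = 805384891025/847288609443 ≈ 0.95054). Hence R_3(8) > 156, i.e. R_3(8) ≥ 157.

Largest n = 156; hence R_3(8) > 156.


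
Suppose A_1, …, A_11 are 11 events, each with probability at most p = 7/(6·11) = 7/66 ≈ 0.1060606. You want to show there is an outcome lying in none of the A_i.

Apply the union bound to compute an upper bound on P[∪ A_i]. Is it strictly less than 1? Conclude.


Union bound: P[∪_{i=1}^{11} A_i] ≤ Σ_i P[A_i] ≤ 11·p = 11·(7/66) = 7/6.
Numerically: 7/6 ≈ 1.1666667.
Is 7/6 < 1? NO.
Since the bound 7/6 is ≥ 1, the union bound is uninformative here; it does NOT by itself certify existence.

11·p = 7/6 ≈ 1.1666667; existence NOT certified by the union bound.


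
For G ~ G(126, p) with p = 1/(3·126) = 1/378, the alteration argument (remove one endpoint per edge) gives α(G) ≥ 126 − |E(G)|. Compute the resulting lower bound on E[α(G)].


E[|E(G)|] = C(126, 2)·p = 7875 · (1/378) = 125/6.
E[α(G)] ≥ n − E[|E(G)|] = 126 − 125/6 = 631/6.
Numerically: ≈ 105.166667.
(This is only a lower bound; the true E[α(G)] may be larger.)

E[α(G)] ≥ 631/6 ≈ 105.166667.


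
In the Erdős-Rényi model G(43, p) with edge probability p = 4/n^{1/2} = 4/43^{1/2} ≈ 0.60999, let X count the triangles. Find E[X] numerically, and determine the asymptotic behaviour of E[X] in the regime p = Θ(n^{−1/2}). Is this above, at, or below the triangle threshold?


Number of potential triangles: C(43, 3) = 12341.
Each occurs with probability p³ ≈ (0.60999)³ ≈ 2.2697462e-01.
By linearity: E[X] = C(43, 3)·p³ ≈ 12341 · 2.2697462e-01 ≈ 2801.09374.
Since α = 1/2 < 1, p = c/n^{1/2} ≫ 1/n is above the triangle threshold p ~ 1/n. Asymptotically E[X] ~ (c³/6)·n^{3(1−α)} = (4³/6)·n^{1.5} → ∞; triangles are abundant w.h.p.

E[X] ≈ 2801.09374; in regime p = Θ(1/n^{1/2}) E[X] diverges (above the triangle threshold p ~ 1/n).


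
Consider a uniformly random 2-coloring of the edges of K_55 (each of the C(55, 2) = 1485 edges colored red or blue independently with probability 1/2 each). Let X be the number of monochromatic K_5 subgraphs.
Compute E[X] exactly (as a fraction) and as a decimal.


Let X = Σ_S X_S over the C(55, 5) = 3478761 subsets S of size 5, where X_S = 1 if the K_5 on S is monochromatic.
For a fixed S, the K_5 on S has C(5, 2) = 10 edges. P[all 10 edges red] = (1/2)^10, and likewise for blue, so P[monochromatic] = 2·(1/2)^10 = 2^{1 − 10} = 1/512.
By linearity: E[X] = C(55, 5) · 2^{1 − 10} = 3478761 · 1/512 = 3478761/512.
Numerically: E[X] ≈ 6794.45508.

E[X] = C(55,5)·2^(1−C(5,2)) = 3478761/512 ≈ 6794.45508.


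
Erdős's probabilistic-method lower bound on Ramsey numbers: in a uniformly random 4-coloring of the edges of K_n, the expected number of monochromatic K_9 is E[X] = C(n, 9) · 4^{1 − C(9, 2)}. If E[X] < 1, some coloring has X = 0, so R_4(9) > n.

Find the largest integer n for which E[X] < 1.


We need C(n, 9) · 4^{1 − 36} < 1, i.e. C(n, 9) < 4^{36 − 1} = 1180591620717411303424.
Check values of n near the boundary:
  n = 911: C(911, 9) = 1144686900492291197405; 1144686900492291197405 < 1180591620717411303424? YES
  n = 912: C(912, 9) = 1156095740032081475120; 1156095740032081475120 < 1180591620717411303424? YES
  n = 913: C(913, 9) = 1167605542753639808390; 1167605542753639808390 < 1180591620717411303424? YES
  n = 914: C(914, 9) = 1179217089587653905932; 1179217089587653905932 < 1180591620717411303424? YES
  n = 915: C(915, 9) = 1190931166636537885130; 1190931166636537885130 < 1180591620717411303424? NO
  n = 916: C(916, 9) = 1202748565202942340440; 1202748565202942340440 < 1180591620717411303424? NO
The largest n with C(n, 9) < 1180591620717411303424 is n = 914 (where E[X] = 294804272396913476483/295147905179352825856 ≈ 0.99884). Hence R_4(9) > 914, i.e. R_4(9) ≥ 915.

Largest n = 914; hence R_4(9) > 914.


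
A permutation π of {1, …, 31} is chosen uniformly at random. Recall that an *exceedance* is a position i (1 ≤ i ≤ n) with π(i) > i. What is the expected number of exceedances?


Write X = Σ_{i=1}^{31} X_i, where X_i = 1_{π(i) > i}.
For each fixed i, π(i) is uniform over {1, …, 31} (marginal of a uniform permutation), so P[π(i) > i] = (n − i)/n. Summing: Σ_{i=1}^{31} (n − i)/n = (0 + 1 + … + 30)/31 = 31(31 − 1)/(2·31) = (31 − 1)/2.
Hence E[X] = Σ_{i=1}^{31} (31 − i)/31 = 15 ≈ 15.0000.

E[X] = 15 = 15.0000.


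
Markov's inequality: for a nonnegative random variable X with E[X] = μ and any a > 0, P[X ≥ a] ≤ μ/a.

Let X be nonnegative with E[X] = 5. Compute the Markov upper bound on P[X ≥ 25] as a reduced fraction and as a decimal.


μ = E[X] = 5, a = 25.
Markov: P[X ≥ 25] ≤ μ/a = (5)/25 = 1/5.
Numerically: ≈ 0.200000.
(Since a = 25 > μ = 5.000000, the bound 1/5 is < 1 and informative.)

P[X ≥ 25] ≤ 1/5 ≈ 0.200000.


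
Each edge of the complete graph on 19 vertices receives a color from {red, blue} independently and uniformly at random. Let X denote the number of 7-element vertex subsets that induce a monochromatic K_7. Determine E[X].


Let X = Σ_S X_S over the C(19, 7) = 50388 subsets S of size 7, where X_S = 1 if the K_7 on S is monochromatic.
For a fixed S, the K_7 on S has C(7, 2) = 21 edges. P[all 21 edges red] = (1/2)^21, and likewise for blue, so P[monochromatic] = 2·(1/2)^21 = 2^{1 − 21} = 1/1048576.
By linearity of expectation: E[X] = C(19, 7) · 2^{1 − 21} = 50388 · 1/1048576 = 12597/262144.
Numerically: E[X] ≈ 0.04805.

E[X] = C(19,7)·2^(1−C(7,2)) = 12597/262144 ≈ 0.04805.


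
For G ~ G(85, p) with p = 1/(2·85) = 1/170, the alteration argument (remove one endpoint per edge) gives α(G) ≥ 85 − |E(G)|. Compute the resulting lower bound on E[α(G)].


E[|E(G)|] = C(85, 2)·p = 3570 · (1/170) = 21.
E[α(G)] ≥ n − E[|E(G)|] = 85 − 21 = 64.
Numerically: ≈ 64.000000.
(This is only a lower bound; the true E[α(G)] may be larger.)

E[α(G)] ≥ 64 ≈ 64.000000.


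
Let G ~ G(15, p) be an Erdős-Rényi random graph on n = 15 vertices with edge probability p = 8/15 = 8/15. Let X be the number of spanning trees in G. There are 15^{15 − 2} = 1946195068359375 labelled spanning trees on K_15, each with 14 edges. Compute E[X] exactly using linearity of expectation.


K_15 has 15^{15 − 2} = 1946195068359375 labelled spanning trees.
For each such spanning tree H, let X_H = 1 if all 14 edges of H are present in G. Then P[X_H = 1] = p^{14} = (8/15)^{14} = 4398046511104/29192926025390625.
By linearity: E[X] = Σ_H E[X_H] = 1946195068359375 · p^{14} = 1946195068359375 · 4398046511104/29192926025390625 = 4398046511104/15.
Numerically: E[X] ≈ 2.93e+11.

E[X] = 1946195068359375 · (8/15)^{14} = 4398046511104/15 ≈ 2.93e+11.


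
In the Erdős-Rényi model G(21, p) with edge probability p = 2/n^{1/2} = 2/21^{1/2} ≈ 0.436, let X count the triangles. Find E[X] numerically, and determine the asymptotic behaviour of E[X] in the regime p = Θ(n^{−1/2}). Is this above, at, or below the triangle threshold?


Number of potential triangles: C(21, 3) = 1330.
Each occurs with probability p³ ≈ (0.436)³ ≈ 8.31306e-02.
By linearity: E[X] = C(21, 3)·p³ ≈ 1330 · 8.31306e-02 ≈ 110.564.
Since α = 1/2 < 1, p = c/n^{1/2} ≫ 1/n is above the triangle threshold p ~ 1/n. Asymptotically E[X] ~ (c³/6)·n^{3(1−α)} = (2³/6)·n^{1.5} → ∞; triangles are abundant w.h.p.

E[X] ≈ 110.564; in regime p = Θ(1/n^{1/2}) E[X] diverges (above the triangle threshold p ~ 1/n).


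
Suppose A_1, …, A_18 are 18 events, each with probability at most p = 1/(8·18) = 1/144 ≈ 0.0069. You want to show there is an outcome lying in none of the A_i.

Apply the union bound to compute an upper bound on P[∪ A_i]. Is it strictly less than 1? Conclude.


Union bound: P[∪_{i=1}^{18} A_i] ≤ Σ_i P[A_i] ≤ 18·p = 18·(1/144) = 1/8.
Numerically: 1/8 ≈ 0.1250.
Is 1/8 < 1? YES.
Since P[∪ A_i] ≤ 1/8 < 1, the complement has P[∩ A_i^c] ≥ 1 − 1/8 = 7/8 > 0, so some outcome avoids every A_i.

18·p = 1/8 ≈ 0.1250; existence CERTIFIED by the union bound.


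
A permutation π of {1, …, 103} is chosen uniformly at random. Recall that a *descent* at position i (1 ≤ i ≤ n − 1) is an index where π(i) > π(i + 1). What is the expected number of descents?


Write X = Σ X_I over i = 1, …, 102, with X_I the indicator of one descent.
There are 102 indicators.
For each fixed i, the pair (π(i), π(i+1)) is a uniformly random ordered pair of distinct values from {1, …, 103}; by symmetry P[π(i) > π(i+1)] = 1/2.
By linearity: E[X] = 102 · (1/2) = (103 − 1) · (1/2) = 51 ≈ 51.000000.

E[X] = 51 = 51.000000.


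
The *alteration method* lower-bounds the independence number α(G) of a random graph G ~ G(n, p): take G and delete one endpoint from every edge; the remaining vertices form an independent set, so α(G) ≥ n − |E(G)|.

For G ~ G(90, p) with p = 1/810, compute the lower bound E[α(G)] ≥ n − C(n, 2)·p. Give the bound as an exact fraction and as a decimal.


E[|E(G)|] = C(90, 2)·p = 4005 · (1/810) = 89/18.
E[α(G)] ≥ n − E[|E(G)|] = 90 − 89/18 = 1531/18.
Numerically: ≈ 85.05556.
(This is only a lower bound; the true E[α(G)] may be larger.)

E[α(G)] ≥ 1531/18 ≈ 85.05556.


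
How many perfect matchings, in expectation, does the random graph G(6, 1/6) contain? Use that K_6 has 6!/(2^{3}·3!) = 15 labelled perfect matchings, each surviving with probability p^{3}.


K_6 has 6!/(2^{3}·3!) = 15 labelled perfect matchings.
For each such perfect matching H, let X_H = 1 if all 3 edges of H are present in G. Then P[X_H = 1] = p^{3} = (1/6)^{3} = 1/216.
Summing the indicators: E[X] = Σ_H E[X_H] = 15 · p^{3} = 15 · 1/216 = 5/72.
Numerically: E[X] ≈ 0.06944.

E[X] = 15 · (1/6)^{3} = 5/72 ≈ 0.06944.


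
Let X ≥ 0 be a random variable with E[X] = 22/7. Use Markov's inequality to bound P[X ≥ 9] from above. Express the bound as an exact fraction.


μ = E[X] = 22/7, a = 9.
Markov: P[X ≥ 9] ≤ μ/a = (22/7)/9 = 22/63.
Numerically: ≈ 0.349.
(Since a = 9 > μ = 3.143, the bound 22/63 is < 1 and informative.)

P[X ≥ 9] ≤ 22/63 ≈ 0.349.


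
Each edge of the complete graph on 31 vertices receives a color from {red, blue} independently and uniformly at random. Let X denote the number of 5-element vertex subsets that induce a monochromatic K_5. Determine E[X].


Let X = Σ_S X_S over the C(31, 5) = 169911 subsets S of size 5, where X_S = 1 if the K_5 on S is monochromatic.
For a fixed S, the K_5 on S has C(5, 2) = 10 edges. P[all 10 edges red] = (1/2)^10, and likewise for blue, so P[monochromatic] = 2·(1/2)^10 = 2^{1 − 10} = 1/512.
Summing: E[X] = C(31, 5) · 2^{1 − 10} = 169911 · 1/512 = 169911/512.
Numerically: E[X] ≈ 331.85742.

E[X] = C(31,5)·2^(1−C(5,2)) = 169911/512 ≈ 331.85742.


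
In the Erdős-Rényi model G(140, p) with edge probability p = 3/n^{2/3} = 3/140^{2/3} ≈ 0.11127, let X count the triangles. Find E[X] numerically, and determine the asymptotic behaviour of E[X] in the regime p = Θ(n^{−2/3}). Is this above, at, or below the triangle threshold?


Number of potential triangles: C(140, 3) = 447580.
Each occurs with probability p³ ≈ (0.11127)³ ≈ 1.3775510e-03.
By linearity: E[X] = C(140, 3)·p³ ≈ 447580 · 1.3775510e-03 ≈ 616.56429.
Since α = 2/3 < 1, p = c/n^{2/3} ≫ 1/n is above the triangle threshold p ~ 1/n. Asymptotically E[X] ~ (c³/6)·n^{3(1−α)} = (3³/6)·n^{1} → ∞; triangles are abundant w.h.p.

E[X] ≈ 616.56429; in regime p = Θ(1/n^{2/3}) E[X] diverges (above the triangle threshold p ~ 1/n).


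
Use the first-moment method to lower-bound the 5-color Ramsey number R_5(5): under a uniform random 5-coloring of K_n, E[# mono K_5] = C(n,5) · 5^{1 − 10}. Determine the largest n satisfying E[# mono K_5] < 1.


We need C(n, 5) · 5^{1 − 10} < 1, i.e. C(n, 5) < 5^{10 − 1} = 1953125.
Check values of n near the boundary:
  n = 46: C(46, 5) = 1370754; 1370754 < 1953125? YES
  n = 47: C(47, 5) = 1533939; 1533939 < 1953125? YES
  n = 48: C(48, 5) = 1712304; 1712304 < 1953125? YES
  n = 49: C(49, 5) = 1906884; 1906884 < 1953125? YES
  n = 50: C(50, 5) = 2118760; 2118760 < 1953125? NO
  n = 51: C(51, 5) = 2349060; 2349060 < 1953125? NO
  n = 52: C(52, 5) = 2598960; 2598960 < 1953125? NO
The largest n with C(n, 5) < 1953125 is n = 49 (where E[X] = 1906884/1953125 ≈ 0.976325). Hence R_5(5) > 49, i.e. R_5(5) ≥ 50.

Largest n = 49; hence R_5(5) > 49.


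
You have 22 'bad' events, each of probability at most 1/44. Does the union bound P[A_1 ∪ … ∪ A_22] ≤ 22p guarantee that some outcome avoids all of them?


Union bound: P[∪_{i=1}^{22} A_i] ≤ Σ_i P[A_i] ≤ 22·p = 22·(1/44) = 1/2.
Numerically: 1/2 ≈ 0.50000.
Is 1/2 < 1? YES.
Since P[∪ A_i] ≤ 1/2 < 1, the complement has P[∩ A_i^c] ≥ 1 − 1/2 = 1/2 > 0, so some outcome avoids every A_i.

22·p = 1/2 ≈ 0.50000; existence CERTIFIED by the union bound.


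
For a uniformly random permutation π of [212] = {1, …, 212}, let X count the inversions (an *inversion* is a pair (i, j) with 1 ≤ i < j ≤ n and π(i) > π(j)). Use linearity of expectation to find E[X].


Write X = Σ X_I over the C(212, 2) = 22366 pairs i < j, with X_I the indicator of one inversion.
There are 22366 indicators.
For each fixed pair i < j, the values π(i) and π(j) are two distinct elements of {1, …, 212} in uniformly random order; by symmetry P[π(i) > π(j)] = 1/2.
By linearity: E[X] = 22366 · (1/2) = C(212, 2) · (1/2) = 22366/2 = 11183 ≈ 11183.0000.

E[X] = 11183 = 11183.0000.


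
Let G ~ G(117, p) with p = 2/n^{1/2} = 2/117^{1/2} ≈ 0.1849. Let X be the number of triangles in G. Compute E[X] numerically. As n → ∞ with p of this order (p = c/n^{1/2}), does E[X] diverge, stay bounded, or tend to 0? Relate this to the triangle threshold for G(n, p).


Number of potential triangles: C(117, 3) = 260130.
Each occurs with probability p³ ≈ (0.1849)³ ≈ 6.32136976e-03.
By linearity: E[X] = C(117, 3)·p³ ≈ 260130 · 6.32136976e-03 ≈ 1644.377915.
Since α = 1/2 < 1, p = c/n^{1/2} ≫ 1/n is above the triangle threshold p ~ 1/n. Asymptotically E[X] ~ (c³/6)·n^{3(1−α)} = (2³/6)·n^{1.5} → ∞; triangles are abundant w.h.p.

E[X] ≈ 1644.377915; in regime p = Θ(1/n^{1/2}) E[X] diverges (above the triangle threshold p ~ 1/n).


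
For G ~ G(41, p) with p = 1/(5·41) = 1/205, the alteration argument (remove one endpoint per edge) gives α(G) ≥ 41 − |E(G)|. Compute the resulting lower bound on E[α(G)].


E[|E(G)|] = C(41, 2)·p = 820 · (1/205) = 4.
E[α(G)] ≥ n − E[|E(G)|] = 41 − 4 = 37.
Numerically: ≈ 37.000000.
(This is only a lower bound; the true E[α(G)] may be larger.)

E[α(G)] ≥ 37 ≈ 37.000000.


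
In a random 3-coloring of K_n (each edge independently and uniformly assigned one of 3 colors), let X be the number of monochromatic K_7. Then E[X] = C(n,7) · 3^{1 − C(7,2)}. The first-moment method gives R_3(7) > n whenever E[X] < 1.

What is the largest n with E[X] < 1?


We need C(n, 7) · 3^{1 − 21} < 1, i.e. C(n, 7) < 3^{21 − 1} = 3486784401.
Check values of n near the boundary:
  n = 76: C(76, 7) = 2186189400; 2186189400 < 3486784401? YES
  n = 77: C(77, 7) = 2404808340; 2404808340 < 3486784401? YES
  n = 78: C(78, 7) = 2641902120; 2641902120 < 3486784401? YES
  n = 79: C(79, 7) = 2898753715; 2898753715 < 3486784401? YES
  n = 80: C(80, 7) = 3176716400; 3176716400 < 3486784401? YES
  n = 81: C(81, 7) = 3477216600; 3477216600 < 3486784401? YES
  n = 82: C(82, 7) = 3801756816; 3801756816 < 3486784401? NO
  n = 83: C(83, 7) = 4151918628; 4151918628 < 3486784401? NO
The largest n with C(n, 7) < 3486784401 is n = 81 (where E[X] = 42928600/43046721 ≈ 0.997). Hence R_3(7) > 81, i.e. R_3(7) ≥ 82.

Largest n = 81; hence R_3(7) > 81.


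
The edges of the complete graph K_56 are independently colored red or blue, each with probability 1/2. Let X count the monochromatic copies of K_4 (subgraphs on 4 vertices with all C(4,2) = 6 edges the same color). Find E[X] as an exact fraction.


Let X = Σ_S X_S over the C(56, 4) = 367290 subsets S of size 4, where X_S = 1 if the K_4 on S is monochromatic.
For a fixed S, the K_4 on S has C(4, 2) = 6 edges. P[all 6 edges red] = (1/2)^6, and likewise for blue, so P[monochromatic] = 2·(1/2)^6 = 2^{1 − 6} = 1/32.
By linearity: E[X] = C(56, 4) · 2^{1 − 6} = 367290 · 1/32 = 183645/16.
Numerically: E[X] ≈ 11477.81250.

E[X] = C(56,4)·2^(1−C(4,2)) = 183645/16 ≈ 11477.81250.


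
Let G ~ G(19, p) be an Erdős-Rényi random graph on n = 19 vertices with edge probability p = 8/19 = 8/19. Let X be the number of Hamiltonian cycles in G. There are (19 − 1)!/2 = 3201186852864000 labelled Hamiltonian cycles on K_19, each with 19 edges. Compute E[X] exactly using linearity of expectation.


K_19 has (19 − 1)!/2 = 3201186852864000 labelled Hamiltonian cycles.
For each such Hamiltonian cycle H, let X_H = 1 if all 19 edges of H are present in G. Then P[X_H = 1] = p^{19} = (8/19)^{19} = 144115188075855872/1978419655660313589123979.
By linearity: E[X] = Σ_H E[X_H] = 3201186852864000 · p^{19} = 3201186852864000 · 144115188075855872/1978419655660313589123979 = 461339645366452518590934417408000/1978419655660313589123979.
Numerically: E[X] ≈ 2.33e+08.

E[X] = 3201186852864000 · (8/19)^{19} = 461339645366452518590934417408000/1978419655660313589123979 ≈ 2.33e+08.


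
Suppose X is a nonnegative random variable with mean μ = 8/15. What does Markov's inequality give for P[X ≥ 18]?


μ = E[X] = 8/15, a = 18.
Markov: P[X ≥ 18] ≤ μ/a = (8/15)/18 = 4/135.
Numerically: ≈ 0.029630.
(Since a = 18 > μ = 0.533333, the bound 4/135 is < 1 and informative.)

P[X ≥ 18] ≤ 4/135 ≈ 0.029630.


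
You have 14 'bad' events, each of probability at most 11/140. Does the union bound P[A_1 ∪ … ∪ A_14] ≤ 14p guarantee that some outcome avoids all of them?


Union bound: P[∪_{i=1}^{14} A_i] ≤ Σ_i P[A_i] ≤ 14·p = 14·(11/140) = 11/10.
Numerically: 11/10 ≈ 1.100000.
Is 11/10 < 1? NO.
Since the bound 11/10 is ≥ 1, the union bound is uninformative here; it does NOT by itself certify existence.

14·p = 11/10 ≈ 1.100000; existence NOT certified by the union bound.


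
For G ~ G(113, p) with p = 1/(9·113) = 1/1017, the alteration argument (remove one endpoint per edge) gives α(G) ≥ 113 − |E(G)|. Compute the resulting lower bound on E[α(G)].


E[|E(G)|] = C(113, 2)·p = 6328 · (1/1017) = 56/9.
E[α(G)] ≥ n − E[|E(G)|] = 113 − 56/9 = 961/9.
Numerically: ≈ 106.77778.
(This is only a lower bound; the true E[α(G)] may be larger.)

E[α(G)] ≥ 961/9 ≈ 106.77778.


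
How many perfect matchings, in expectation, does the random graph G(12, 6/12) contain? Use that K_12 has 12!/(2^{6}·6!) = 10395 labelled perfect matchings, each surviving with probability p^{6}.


K_12 has 12!/(2^{6}·6!) = 10395 labelled perfect matchings.
For each such perfect matching H, let X_H = 1 if all 6 edges of H are present in G. Then P[X_H = 1] = p^{6} = (1/2)^{6} = 1/64.
Summing the indicators: E[X] = Σ_H E[X_H] = 10395 · p^{6} = 10395 · 1/64 = 10395/64.
Numerically: E[X] ≈ 162.422.

E[X] = 10395 · (1/2)^{6} = 10395/64 ≈ 162.422.


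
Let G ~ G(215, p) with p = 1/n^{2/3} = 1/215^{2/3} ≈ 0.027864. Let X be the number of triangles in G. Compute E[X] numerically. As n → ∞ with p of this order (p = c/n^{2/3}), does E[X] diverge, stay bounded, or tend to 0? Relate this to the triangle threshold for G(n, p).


Number of potential triangles: C(215, 3) = 1633355.
Each occurs with probability p³ ≈ (0.027864)³ ≈ 2.1633315e-05.
By linearity: E[X] = C(215, 3)·p³ ≈ 1633355 · 2.1633315e-05 ≈ 35.33488.
Since α = 2/3 < 1, p = c/n^{2/3} ≫ 1/n is above the triangle threshold p ~ 1/n. Asymptotically E[X] ~ (c³/6)·n^{3(1−α)} = (1³/6)·n^{1} → ∞; triangles are abundant w.h.p.

E[X] ≈ 35.33488; in regime p = Θ(1/n^{2/3}) E[X] diverges (above the triangle threshold p ~ 1/n).


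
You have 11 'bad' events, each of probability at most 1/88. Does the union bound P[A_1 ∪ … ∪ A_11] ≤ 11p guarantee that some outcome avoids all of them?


Union bound: P[∪_{i=1}^{11} A_i] ≤ Σ_i P[A_i] ≤ 11·p = 11·(1/88) = 1/8.
Numerically: 1/8 ≈ 0.1250000.
Is 1/8 < 1? YES.
Since P[∪ A_i] ≤ 1/8 < 1, the complement has P[∩ A_i^c] ≥ 1 − 1/8 = 7/8 > 0, so some outcome avoids every A_i.

11·p = 1/8 ≈ 0.1250000; existence CERTIFIED by the union bound.


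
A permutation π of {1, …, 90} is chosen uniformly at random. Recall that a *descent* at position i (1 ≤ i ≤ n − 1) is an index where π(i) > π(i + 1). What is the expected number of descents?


Write X = Σ X_I over i = 1, …, 89, with X_I the indicator of one descent.
There are 89 indicators.
For each fixed i, the pair (π(i), π(i+1)) is a uniformly random ordered pair of distinct values from {1, …, 90}; by symmetry P[π(i) > π(i+1)] = 1/2.
By linearity: E[X] = 89 · (1/2) = (90 − 1) · (1/2) = 89/2 ≈ 44.5000.

E[X] = 89/2 = 44.5000.


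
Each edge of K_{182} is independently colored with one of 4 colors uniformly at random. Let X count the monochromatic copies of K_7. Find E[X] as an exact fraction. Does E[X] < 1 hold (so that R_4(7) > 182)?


E[X] = C(182, 7) · 4^{1 − 21} = 1167752750736 · 4^{−20} = 1167752750736/1099511627776.
As a reduced fraction: E[X] = 72984546921/68719476736 ≈ 1.0620649.
Is E[X] < 1? NO.
Since E[X] ≥ 1, the first-moment bound is inconclusive at n = 182; it does NOT by itself certify R_4(7) > 182.

E[X] = 72984546921/68719476736 ≈ 1.0620649; E[X] ≥ 1; first-moment method inconclusive here.


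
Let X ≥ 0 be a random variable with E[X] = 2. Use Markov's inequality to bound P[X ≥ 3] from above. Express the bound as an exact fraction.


μ = E[X] = 2, a = 3.
Markov: P[X ≥ 3] ≤ μ/a = (2)/3 = 2/3.
Numerically: ≈ 0.666667.
(Since a = 3 > μ = 2.000000, the bound 2/3 is < 1 and informative.)

P[X ≥ 3] ≤ 2/3 ≈ 0.666667.


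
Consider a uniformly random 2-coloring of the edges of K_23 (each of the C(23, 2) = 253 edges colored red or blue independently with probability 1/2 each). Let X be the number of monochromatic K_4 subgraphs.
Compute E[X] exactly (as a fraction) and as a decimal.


Let X = Σ_S X_S over the C(23, 4) = 8855 subsets S of size 4, where X_S = 1 if the K_4 on S is monochromatic.
For a fixed S, the K_4 on S has C(4, 2) = 6 edges. P[all 6 edges red] = (1/2)^6, and likewise for blue, so P[monochromatic] = 2·(1/2)^6 = 2^{1 − 6} = 1/32.
Summing: E[X] = C(23, 4) · 2^{1 − 6} = 8855 · 1/32 = 8855/32.
Numerically: E[X] ≈ 276.719.

E[X] = C(23,4)·2^(1−C(4,2)) = 8855/32 ≈ 276.719.


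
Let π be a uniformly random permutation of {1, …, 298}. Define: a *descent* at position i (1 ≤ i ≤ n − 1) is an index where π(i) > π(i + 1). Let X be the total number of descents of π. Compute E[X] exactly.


Write X = Σ X_I over i = 1, …, 297, with X_I the indicator of one descent.
There are 297 indicators.
For each fixed i, the pair (π(i), π(i+1)) is a uniformly random ordered pair of distinct values from {1, …, 298}; by symmetry P[π(i) > π(i+1)] = 1/2.
By linearity: E[X] = 297 · (1/2) = (298 − 1) · (1/2) = 297/2 ≈ 148.50000.

E[X] = 297/2 = 148.50000.


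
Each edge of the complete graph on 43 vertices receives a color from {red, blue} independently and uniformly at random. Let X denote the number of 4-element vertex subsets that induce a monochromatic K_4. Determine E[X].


Let X = Σ_S X_S over the C(43, 4) = 123410 subsets S of size 4, where X_S = 1 if the K_4 on S is monochromatic.
For a fixed S, the K_4 on S has C(4, 2) = 6 edges. P[all 6 edges red] = (1/2)^6, and likewise for blue, so P[monochromatic] = 2·(1/2)^6 = 2^{1 − 6} = 1/32.
By linearity of expectation: E[X] = C(43, 4) · 2^{1 − 6} = 123410 · 1/32 = 61705/16.
Numerically: E[X] ≈ 3856.562.

E[X] = C(43,4)·2^(1−C(4,2)) = 61705/16 ≈ 3856.562.


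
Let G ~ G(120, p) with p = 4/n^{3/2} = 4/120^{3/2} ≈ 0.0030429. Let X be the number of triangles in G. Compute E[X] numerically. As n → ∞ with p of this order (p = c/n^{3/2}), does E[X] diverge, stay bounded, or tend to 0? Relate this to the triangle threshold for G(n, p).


Number of potential triangles: C(120, 3) = 280840.
Each occurs with probability p³ ≈ (0.0030429)³ ≈ 2.8175029e-08.
By linearity: E[X] = C(120, 3)·p³ ≈ 280840 · 2.8175029e-08 ≈ 0.00791.
Since α = 3/2 > 1, p = c/n^{3/2} = o(1/n) is below the triangle threshold p ~ 1/n. Asymptotically E[X] ~ (c³/6)·n^{3(1−α)} = (4³/6)·n^{-1.5} → 0, so by Markov's inequality G has no triangles w.h.p.

E[X] ≈ 0.00791; in regime p = Θ(1/n^{3/2}) E[X] tends to 0 (below the triangle threshold p ~ 1/n).


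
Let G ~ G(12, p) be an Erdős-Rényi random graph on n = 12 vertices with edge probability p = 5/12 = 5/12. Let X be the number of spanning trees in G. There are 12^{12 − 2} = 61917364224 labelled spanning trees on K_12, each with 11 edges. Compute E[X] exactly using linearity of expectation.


K_12 has 12^{12 − 2} = 61917364224 labelled spanning trees.
For each such spanning tree H, let X_H = 1 if all 11 edges of H are present in G. Then P[X_H = 1] = p^{11} = (5/12)^{11} = 48828125/743008370688.
By linearity of expectation: E[X] = Σ_H E[X_H] = 61917364224 · p^{11} = 61917364224 · 48828125/743008370688 = 48828125/12.
Numerically: E[X] ≈ 4.07e+06.

E[X] = 61917364224 · (5/12)^{11} = 48828125/12 ≈ 4.07e+06.


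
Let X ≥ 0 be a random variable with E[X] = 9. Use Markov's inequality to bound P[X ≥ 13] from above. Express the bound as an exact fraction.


μ = E[X] = 9, a = 13.
Markov: P[X ≥ 13] ≤ μ/a = (9)/13 = 9/13.
Numerically: ≈ 0.692308.
(Since a = 13 > μ = 9.000000, the bound 9/13 is < 1 and informative.)

P[X ≥ 13] ≤ 9/13 ≈ 0.692308.


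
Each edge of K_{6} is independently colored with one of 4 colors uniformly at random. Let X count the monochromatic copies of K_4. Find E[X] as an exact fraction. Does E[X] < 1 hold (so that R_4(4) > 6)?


E[X] = C(6, 4) · 4^{1 − 6} = 15 · 4^{−5} = 15/1024.
As a reduced fraction: E[X] = 15/1024 ≈ 0.0146.
Is E[X] < 1? YES.
Since E[X] < 1, there exists a 4-coloring of K_{6} with no monochromatic K_4; hence R_4(4) > 6.

E[X] = 15/1024 ≈ 0.0146; E[X] < 1, so R_4(4) > 6.


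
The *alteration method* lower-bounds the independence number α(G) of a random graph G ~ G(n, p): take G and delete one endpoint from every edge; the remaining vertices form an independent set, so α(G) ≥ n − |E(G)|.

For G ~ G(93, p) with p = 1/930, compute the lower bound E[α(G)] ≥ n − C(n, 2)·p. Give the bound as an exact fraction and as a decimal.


E[|E(G)|] = C(93, 2)·p = 4278 · (1/930) = 23/5.
E[α(G)] ≥ n − E[|E(G)|] = 93 − 23/5 = 442/5.
Numerically: ≈ 88.4000.
(This is only a lower bound; the true E[α(G)] may be larger.)

E[α(G)] ≥ 442/5 ≈ 88.4000.


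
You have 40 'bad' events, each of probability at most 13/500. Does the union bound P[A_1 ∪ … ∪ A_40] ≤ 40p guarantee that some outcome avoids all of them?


Union bound: P[∪_{i=1}^{40} A_i] ≤ Σ_i P[A_i] ≤ 40·p = 40·(13/500) = 26/25.
Numerically: 26/25 ≈ 1.040.
Is 26/25 < 1? NO.
Since the bound 26/25 is ≥ 1, the union bound is uninformative here; it does NOT by itself certify existence.

40·p = 26/25 ≈ 1.040; existence NOT certified by the union bound.


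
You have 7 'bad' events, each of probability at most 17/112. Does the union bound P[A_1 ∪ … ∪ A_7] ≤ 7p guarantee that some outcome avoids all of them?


Union bound: P[∪_{i=1}^{7} A_i] ≤ Σ_i P[A_i] ≤ 7·p = 7·(17/112) = 17/16.
Numerically: 17/16 ≈ 1.062.
Is 17/16 < 1? NO.
Since the bound 17/16 is ≥ 1, the union bound is uninformative here; it does NOT by itself certify existence.

7·p = 17/16 ≈ 1.062; existence NOT certified by the union bound.


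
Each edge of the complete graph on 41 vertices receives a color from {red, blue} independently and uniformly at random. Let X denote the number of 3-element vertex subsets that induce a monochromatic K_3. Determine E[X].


Let X = Σ_S X_S over the C(41, 3) = 10660 subsets S of size 3, where X_S = 1 if the K_3 on S is monochromatic.
For a fixed S, the K_3 on S has C(3, 2) = 3 edges. P[all 3 edges red] = (1/2)^3, and likewise for blue, so P[monochromatic] = 2·(1/2)^3 = 2^{1 − 3} = 1/4.
By linearity: E[X] = C(41, 3) · 2^{1 − 3} = 10660 · 1/4 = 2665.
Numerically: E[X] ≈ 2665.0000.

E[X] = C(41,3)·2^(1−C(3,2)) = 2665 ≈ 2665.0000.


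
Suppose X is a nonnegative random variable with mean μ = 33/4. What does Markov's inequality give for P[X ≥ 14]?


μ = E[X] = 33/4, a = 14.
Markov: P[X ≥ 14] ≤ μ/a = (33/4)/14 = 33/56.
Numerically: ≈ 0.589286.
(Since a = 14 > μ = 8.250000, the bound 33/56 is < 1 and informative.)

P[X ≥ 14] ≤ 33/56 ≈ 0.589286.


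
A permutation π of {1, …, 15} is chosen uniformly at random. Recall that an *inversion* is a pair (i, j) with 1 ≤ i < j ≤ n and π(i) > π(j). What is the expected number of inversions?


Write X = Σ X_I over the C(15, 2) = 105 pairs i < j, with X_I the indicator of one inversion.
There are 105 indicators.
For each fixed pair i < j, the values π(i) and π(j) are two distinct elements of {1, …, 15} in uniformly random order; by symmetry P[π(i) > π(j)] = 1/2.
By linearity: E[X] = 105 · (1/2) = C(15, 2) · (1/2) = 105/2 = 105/2 ≈ 52.5000.

E[X] = 105/2 = 52.5000.


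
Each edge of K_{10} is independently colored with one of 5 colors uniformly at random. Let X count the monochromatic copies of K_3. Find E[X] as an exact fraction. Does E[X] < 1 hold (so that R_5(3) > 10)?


E[X] = C(10, 3) · 5^{1 − 3} = 120 · 5^{−2} = 120/25.
As a reduced fraction: E[X] = 24/5 ≈ 4.800.
Is E[X] < 1? NO.
Since E[X] ≥ 1, the first-moment bound is inconclusive at n = 10; it does NOT by itself certify R_5(3) > 10.

E[X] = 24/5 ≈ 4.800; E[X] ≥ 1; first-moment method inconclusive here.


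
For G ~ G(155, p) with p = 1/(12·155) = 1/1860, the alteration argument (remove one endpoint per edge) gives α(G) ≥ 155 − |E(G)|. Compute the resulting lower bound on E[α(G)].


E[|E(G)|] = C(155, 2)·p = 11935 · (1/1860) = 77/12.
E[α(G)] ≥ n − E[|E(G)|] = 155 − 77/12 = 1783/12.
Numerically: ≈ 148.583.
(This is only a lower bound; the true E[α(G)] may be larger.)

E[α(G)] ≥ 1783/12 ≈ 148.583.


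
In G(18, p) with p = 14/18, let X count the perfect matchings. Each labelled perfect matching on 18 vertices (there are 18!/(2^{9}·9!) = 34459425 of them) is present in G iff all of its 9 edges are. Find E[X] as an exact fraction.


K_18 has 18!/(2^{9}·9!) = 34459425 labelled perfect matchings.
For each such perfect matching H, let X_H = 1 if all 9 edges of H are present in G. Then P[X_H = 1] = p^{9} = (7/9)^{9} = 40353607/387420489.
By linearity: E[X] = Σ_H E[X_H] = 34459425 · p^{9} = 34459425 · 40353607/387420489 = 17167433257975/4782969.
Numerically: E[X] ≈ 3.5893e+06.

E[X] = 34459425 · (7/9)^{9} = 17167433257975/4782969 ≈ 3.5893e+06.


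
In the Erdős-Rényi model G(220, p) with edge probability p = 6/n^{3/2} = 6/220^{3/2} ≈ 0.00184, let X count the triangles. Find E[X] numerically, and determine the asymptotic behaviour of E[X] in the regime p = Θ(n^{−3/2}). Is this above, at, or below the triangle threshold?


Number of potential triangles: C(220, 3) = 1750540.
Each occurs with probability p³ ≈ (0.00184)³ ≈ 6.21658e-09.
By linearity: E[X] = C(220, 3)·p³ ≈ 1750540 · 6.21658e-09 ≈ 0.011.
Since α = 3/2 > 1, p = c/n^{3/2} = o(1/n) is below the triangle threshold p ~ 1/n. Asymptotically E[X] ~ (c³/6)·n^{3(1−α)} = (6³/6)·n^{-1.5} → 0, so by Markov's inequality G has no triangles w.h.p.

E[X] ≈ 0.011; in regime p = Θ(1/n^{3/2}) E[X] tends to 0 (below the triangle threshold p ~ 1/n).


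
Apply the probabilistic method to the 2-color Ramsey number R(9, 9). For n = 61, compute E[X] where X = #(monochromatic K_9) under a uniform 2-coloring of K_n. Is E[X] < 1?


E[X] = C(61, 9) · 2^{1 − 36} = 17341763505 · 2^{−35} = 17341763505/34359738368.
As a reduced fraction: E[X] = 17341763505/34359738368 ≈ 0.5047.
Is E[X] < 1? YES.
Since E[X] < 1, there exists a 2-coloring of K_{61} with no monochromatic K_9; hence R(9, 9) > 61.

E[X] = 17341763505/34359738368 ≈ 0.5047; E[X] < 1, so R(9, 9) > 61.


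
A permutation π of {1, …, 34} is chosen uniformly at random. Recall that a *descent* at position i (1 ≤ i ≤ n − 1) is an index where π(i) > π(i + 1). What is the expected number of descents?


Write X = Σ X_I over i = 1, …, 33, with X_I the indicator of one descent.
There are 33 indicators.
For each fixed i, the pair (π(i), π(i+1)) is a uniformly random ordered pair of distinct values from {1, …, 34}; by symmetry P[π(i) > π(i+1)] = 1/2.
By linearity: E[X] = 33 · (1/2) = (34 − 1) · (1/2) = 33/2 ≈ 16.50000.

E[X] = 33/2 = 16.50000.


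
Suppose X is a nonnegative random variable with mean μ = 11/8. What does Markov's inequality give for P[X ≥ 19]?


μ = E[X] = 11/8, a = 19.
Markov: P[X ≥ 19] ≤ μ/a = (11/8)/19 = 11/152.
Numerically: ≈ 0.07237.
(Since a = 19 > μ = 1.37500, the bound 11/152 is < 1 and informative.)

P[X ≥ 19] ≤ 11/152 ≈ 0.07237.


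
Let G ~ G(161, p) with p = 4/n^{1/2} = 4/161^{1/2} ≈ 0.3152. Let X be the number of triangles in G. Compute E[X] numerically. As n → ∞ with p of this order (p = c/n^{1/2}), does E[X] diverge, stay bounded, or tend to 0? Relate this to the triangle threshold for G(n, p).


Number of potential triangles: C(161, 3) = 682640.
Each occurs with probability p³ ≈ (0.3152)³ ≈ 3.132861e-02.
By linearity: E[X] = C(161, 3)·p³ ≈ 682640 · 3.132861e-02 ≈ 21386.1640.
Since α = 1/2 < 1, p = c/n^{1/2} ≫ 1/n is above the triangle threshold p ~ 1/n. Asymptotically E[X] ~ (c³/6)·n^{3(1−α)} = (4³/6)·n^{1.5} → ∞; triangles are abundant w.h.p.

E[X] ≈ 21386.1640; in regime p = Θ(1/n^{1/2}) E[X] diverges (above the triangle threshold p ~ 1/n).


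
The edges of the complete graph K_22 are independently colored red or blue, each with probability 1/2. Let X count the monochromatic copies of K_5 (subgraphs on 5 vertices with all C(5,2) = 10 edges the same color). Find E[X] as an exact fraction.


Let X = Σ_S X_S over the C(22, 5) = 26334 subsets S of size 5, where X_S = 1 if the K_5 on S is monochromatic.
For a fixed S, the K_5 on S has C(5, 2) = 10 edges. P[all 10 edges red] = (1/2)^10, and likewise for blue, so P[monochromatic] = 2·(1/2)^10 = 2^{1 − 10} = 1/512.
By linearity: E[X] = C(22, 5) · 2^{1 − 10} = 26334 · 1/512 = 13167/256.
Numerically: E[X] ≈ 51.434.

E[X] = C(22,5)·2^(1−C(5,2)) = 13167/256 ≈ 51.434.


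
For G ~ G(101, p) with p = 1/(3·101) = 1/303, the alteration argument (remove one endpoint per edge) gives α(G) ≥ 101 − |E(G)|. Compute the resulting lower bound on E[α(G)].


E[|E(G)|] = C(101, 2)·p = 5050 · (1/303) = 50/3.
E[α(G)] ≥ n − E[|E(G)|] = 101 − 50/3 = 253/3.
Numerically: ≈ 84.33333.
(This is only a lower bound; the true E[α(G)] may be larger.)

E[α(G)] ≥ 253/3 ≈ 84.33333.


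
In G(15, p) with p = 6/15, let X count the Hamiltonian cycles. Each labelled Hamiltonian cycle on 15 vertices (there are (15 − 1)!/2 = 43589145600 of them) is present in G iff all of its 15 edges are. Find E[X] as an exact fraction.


K_15 has (15 − 1)!/2 = 43589145600 labelled Hamiltonian cycles.
For each such Hamiltonian cycle H, let X_H = 1 if all 15 edges of H are present in G. Then P[X_H = 1] = p^{15} = (2/5)^{15} = 32768/30517578125.
By linearity of expectation: E[X] = Σ_H E[X_H] = 43589145600 · p^{15} = 43589145600 · 32768/30517578125 = 57133164920832/1220703125.
Numerically: E[X] ≈ 4.68e+04.

E[X] = 43589145600 · (2/5)^{15} = 57133164920832/1220703125 ≈ 4.68e+04.
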